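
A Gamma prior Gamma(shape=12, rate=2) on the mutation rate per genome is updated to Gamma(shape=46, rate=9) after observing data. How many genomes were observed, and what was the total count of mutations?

Gamma–Poisson conjugacy: posterior shape = α + Σxᵢ, posterior rate = β + n.
Matching: Σxᵢ = 46 − 12 = 34 and n = 9 − 2 = 7.

n = 7 genomes with total 34 mutations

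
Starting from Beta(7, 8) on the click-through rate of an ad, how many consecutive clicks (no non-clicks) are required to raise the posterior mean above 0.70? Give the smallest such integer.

After k clicks and 0 non-clicks the posterior is Beta(7+k, 8), with mean (7+k)/(7+8+k).
Set (7+k)/(15+k) > 0.70 and solve: k > (0.70·15 − 7)/(1 − 0.70) = 11.667.
The smallest integer exceeding 11.667 is 12.

k = 12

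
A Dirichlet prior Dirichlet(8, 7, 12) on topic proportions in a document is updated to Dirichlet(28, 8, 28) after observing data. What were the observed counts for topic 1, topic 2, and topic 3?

counts (20, 1, 16)

For a Dirichlet(α) prior with multinomial counts c, the posterior is Dirichlet(α + c) componentwise.
Counts are posterior − prior componentwise: 28−8=20, 8−7=1, 28−12=16.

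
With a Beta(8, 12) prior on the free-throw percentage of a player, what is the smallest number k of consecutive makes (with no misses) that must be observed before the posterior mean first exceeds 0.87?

k = 73

After k makes and 0 misses the posterior is Beta(8+k, 12), with mean (8+k)/(8+12+k).
Set (8+k)/(20+k) > 0.87 and solve: k > (0.87·20 − 8)/(1 − 0.87) = 72.308.
The smallest integer exceeding 72.308 is 73.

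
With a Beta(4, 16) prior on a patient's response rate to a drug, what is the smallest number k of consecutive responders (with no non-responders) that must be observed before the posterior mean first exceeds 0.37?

k = 6

After k responders and 0 non-responders the posterior is Beta(4+k, 16), with mean (4+k)/(4+16+k).
Set (4+k)/(20+k) > 0.37 and solve: k > (0.37·20 − 4)/(1 − 0.37) = 5.397.
The smallest integer exceeding 5.397 is 6, and checking k=6: (10)/(26) = 0.3846 > 0.37.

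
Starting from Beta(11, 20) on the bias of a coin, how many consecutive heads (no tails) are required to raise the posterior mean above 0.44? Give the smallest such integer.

After k heads and 0 tails the posterior is Beta(11+k, 20), with mean (11+k)/(11+20+k).
Set (11+k)/(31+k) > 0.44 and solve: k > (0.44·31 − 11)/(1 − 0.44) = 4.714.
The smallest integer exceeding 4.714 is 5, and checking k=5: (16)/(36) = 0.4444 > 0.44.

k = 5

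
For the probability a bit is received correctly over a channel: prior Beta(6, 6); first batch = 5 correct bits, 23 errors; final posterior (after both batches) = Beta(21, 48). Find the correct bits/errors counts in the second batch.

Because Beta–binomial updating is additive in the counts, the combined data contributed (α_post−α_prior, β_post−β_prior) successes and failures.
Total across both batches: 21−6=15 correct bits, 48−6=42 errors.
Subtract the first batch: 15−5=10 correct bits and 42−23=19 errors.

10 correct bits and 19 errors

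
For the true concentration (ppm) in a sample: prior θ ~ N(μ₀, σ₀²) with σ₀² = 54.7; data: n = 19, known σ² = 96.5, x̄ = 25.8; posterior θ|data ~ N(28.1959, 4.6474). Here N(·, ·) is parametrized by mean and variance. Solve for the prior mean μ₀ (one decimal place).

With known observation variance, the Normal–Normal posterior has precision τ_n = τ₀ + n/σ² and mean μ_n = (τ₀μ₀ + (n/σ²)x̄)/τ_n.
Here τ₀ = 1/54.7 = 0.018282 and τ_data = 19/96.5 = 0.196891, so τ_n = 0.215173.
Rearranging for μ₀: μ₀ = (μ_n·τ_n − τ_data·x̄)/τ₀ = (28.1959·0.215173 − 0.196891·25.8) / 0.018282 = 0.987209/0.018282 ≈ 54.0.

μ₀ = 54.0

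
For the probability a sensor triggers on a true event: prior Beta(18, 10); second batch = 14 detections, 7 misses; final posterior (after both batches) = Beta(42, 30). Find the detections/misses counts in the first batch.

Sequential conjugate updates are equivalent to a single update on the pooled data, so total successes = posterior α − prior α and total failures = posterior β − prior β.
Total across both batches: 42−18=24 detections, 30−10=20 misses.
Subtract the second batch: 24−14=10 detections and 20−7=13 misses.

10 detections and 13 misses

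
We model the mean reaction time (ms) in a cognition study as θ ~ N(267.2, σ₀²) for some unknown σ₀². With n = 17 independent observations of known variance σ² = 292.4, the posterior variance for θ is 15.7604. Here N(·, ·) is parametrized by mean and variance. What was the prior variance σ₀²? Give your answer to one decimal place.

σ₀² = 188.3

For the Normal–Normal model with known σ², precisions add: τ_n = τ₀ + n/σ².
So 1/σ₀² = 1/15.7604 − 17/292.4 = 0.063450 − 0.058140 = 0.005310.
Hence σ₀² = 1/0.005310 ≈ 188.3.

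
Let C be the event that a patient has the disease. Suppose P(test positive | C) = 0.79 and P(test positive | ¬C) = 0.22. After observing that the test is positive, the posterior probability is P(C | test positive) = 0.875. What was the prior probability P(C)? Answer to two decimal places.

P(C) = 0.66

Bayes' rule in odds form gives O(C|E) = O(C)·[P(E|C)/P(E|¬C)], hence O(C) = O(C|E)/LR.
Posterior odds = 0.875/(1−0.875) = 7.0000. LR = 0.79/0.22 = 3.5909.
Prior odds = 7.0000/3.5909 = 1.9494, so P(C) = 1.9494/(1+1.9494) ≈ 0.66.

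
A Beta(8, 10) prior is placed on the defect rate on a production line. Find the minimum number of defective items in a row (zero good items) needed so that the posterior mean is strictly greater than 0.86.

After k defective items and 0 good items the posterior is Beta(8+k, 10), with mean (8+k)/(8+10+k).
Set (8+k)/(18+k) > 0.86 and solve: k > (0.86·18 − 8)/(1 − 0.86) = 53.429.
The smallest integer exceeding 53.429 is 54.

k = 54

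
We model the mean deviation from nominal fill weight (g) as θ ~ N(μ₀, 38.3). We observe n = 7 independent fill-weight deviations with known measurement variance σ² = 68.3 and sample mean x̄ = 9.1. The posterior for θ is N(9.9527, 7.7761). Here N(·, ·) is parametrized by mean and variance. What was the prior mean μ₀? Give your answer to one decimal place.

μ₀ = 13.3

With known observation variance, the Normal–Normal posterior has precision τ_n = τ₀ + n/σ² and mean μ_n = (τ₀μ₀ + (n/σ²)x̄)/τ_n.
Here τ₀ = 1/38.3 = 0.026110 and τ_data = 7/68.3 = 0.102489, so τ_n = 0.128599.
Rearranging for μ₀: μ₀ = (μ_n·τ_n − τ_data·x̄)/τ₀ = (9.9527·0.128599 − 0.102489·9.1) / 0.026110 = 0.347257/0.026110 ≈ 13.3.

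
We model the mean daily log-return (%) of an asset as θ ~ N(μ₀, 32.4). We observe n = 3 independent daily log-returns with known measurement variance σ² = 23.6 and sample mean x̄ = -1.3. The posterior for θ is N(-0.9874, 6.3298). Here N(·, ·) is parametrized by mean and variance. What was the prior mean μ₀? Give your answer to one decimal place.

μ₀ = 0.3

With known observation variance, the Normal–Normal posterior has precision τ_n = τ₀ + n/σ² and mean μ_n = (τ₀μ₀ + (n/σ²)x̄)/τ_n.
Here τ₀ = 1/32.4 = 0.030864 and τ_data = 3/23.6 = 0.127119, so τ_n = 0.157983.
Rearranging for μ₀: μ₀ = (μ_n·τ_n − τ_data·x̄)/τ₀ = (-0.9874·0.157983 − 0.127119·-1.3) / 0.030864 = 0.009262/0.030864 ≈ 0.3.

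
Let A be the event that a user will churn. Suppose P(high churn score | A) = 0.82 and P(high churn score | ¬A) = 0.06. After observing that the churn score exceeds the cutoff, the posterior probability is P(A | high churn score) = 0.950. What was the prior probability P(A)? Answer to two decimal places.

P(A) = 0.58

Bayes' rule in odds form gives O(A|E) = O(A)·[P(E|A)/P(E|¬A)], hence O(A) = O(A|E)/LR.
Posterior odds = 0.950/(1−0.950) = 19.0000. LR = 0.82/0.06 = 13.6667.
Prior odds = 19.0000/13.6667 = 1.3902, so P(A) = 1.3902/(1+1.3902) ≈ 0.58.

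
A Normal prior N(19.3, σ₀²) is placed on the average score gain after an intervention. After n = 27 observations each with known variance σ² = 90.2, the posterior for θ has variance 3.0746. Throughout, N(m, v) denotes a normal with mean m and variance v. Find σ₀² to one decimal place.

σ₀² = 38.6

For the Normal–Normal model with known σ², precisions add: τ_n = τ₀ + n/σ².
So 1/σ₀² = 1/3.0746 − 27/90.2 = 0.325246 − 0.299335 = 0.025911.
Hence σ₀² = 1/0.025911 ≈ 38.6.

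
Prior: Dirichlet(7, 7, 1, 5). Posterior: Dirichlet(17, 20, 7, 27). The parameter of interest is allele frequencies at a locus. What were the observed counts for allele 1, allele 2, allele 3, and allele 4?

For a Dirichlet(α) prior with multinomial counts c, the posterior is Dirichlet(α + c) componentwise.
Counts are posterior − prior componentwise: 17−7=10, 20−7=13, 7−1=6, 27−5=22.

counts (10, 13, 6, 22)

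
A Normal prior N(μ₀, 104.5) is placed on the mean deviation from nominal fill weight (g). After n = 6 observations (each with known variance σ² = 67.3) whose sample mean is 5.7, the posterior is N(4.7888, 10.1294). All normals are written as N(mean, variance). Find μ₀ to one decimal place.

μ₀ = -3.7

With known observation variance, the Normal–Normal posterior has precision τ_n = τ₀ + n/σ² and mean μ_n = (τ₀μ₀ + (n/σ²)x̄)/τ_n.
Here τ₀ = 1/104.5 = 0.009569 and τ_data = 6/67.3 = 0.089153, so τ_n = 0.098722.
Rearranging for μ₀: μ₀ = (μ_n·τ_n − τ_data·x̄)/τ₀ = (4.7888·0.098722 − 0.089153·5.7) / 0.009569 = -0.035412/0.009569 ≈ -3.7.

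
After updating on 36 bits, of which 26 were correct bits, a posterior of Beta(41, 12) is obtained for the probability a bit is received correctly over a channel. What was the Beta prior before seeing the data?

Beta is conjugate to the binomial likelihood: posterior = Beta(α+s, β+f).
Subtract the data counts: 41−26=15, 12−10=2.

Beta(15, 2)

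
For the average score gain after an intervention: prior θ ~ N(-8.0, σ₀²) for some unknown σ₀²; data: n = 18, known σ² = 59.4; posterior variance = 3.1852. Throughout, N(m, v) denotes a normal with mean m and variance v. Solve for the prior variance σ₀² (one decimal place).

For the Normal–Normal model with known σ², precisions add: τ_n = τ₀ + n/σ².
So 1/σ₀² = 1/3.1852 − 18/59.4 = 0.313952 − 0.303030 = 0.010922.
Hence σ₀² = 1/0.010922 ≈ 91.6.

σ₀² = 91.6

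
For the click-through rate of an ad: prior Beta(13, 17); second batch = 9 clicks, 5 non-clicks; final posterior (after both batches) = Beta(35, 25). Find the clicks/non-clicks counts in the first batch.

Because Beta–binomial updating is additive in the counts, the combined data contributed (α_post−α_prior, β_post−β_prior) successes and failures.
Total across both batches: 35−13=22 clicks, 25−17=8 non-clicks.
Subtract the second batch: 22−9=13 clicks and 8−5=3 non-clicks.

13 clicks and 3 non-clicks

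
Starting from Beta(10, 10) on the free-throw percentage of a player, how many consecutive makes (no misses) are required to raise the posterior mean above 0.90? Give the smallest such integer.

k = 81

After k makes and 0 misses the posterior is Beta(10+k, 10), with mean (10+k)/(10+10+k).
Set (10+k)/(20+k) > 0.90 and solve: k > (0.90·20 − 10)/(1 − 0.90) = 80.000.
The smallest integer exceeding 80.000 is 81, and checking k=81: (91)/(101) = 0.9010 > 0.90.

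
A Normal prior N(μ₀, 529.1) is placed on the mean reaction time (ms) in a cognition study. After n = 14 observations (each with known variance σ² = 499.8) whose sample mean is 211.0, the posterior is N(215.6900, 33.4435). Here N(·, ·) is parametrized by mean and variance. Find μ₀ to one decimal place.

μ₀ = 285.2

With known observation variance, the Normal–Normal posterior has precision τ_n = τ₀ + n/σ² and mean μ_n = (τ₀μ₀ + (n/σ²)x̄)/τ_n.
Here τ₀ = 1/529.1 = 0.001890 and τ_data = 14/499.8 = 0.028011, so τ_n = 0.029901.
Rearranging for μ₀: μ₀ = (μ_n·τ_n − τ_data·x̄)/τ₀ = (215.6900·0.029901 − 0.028011·211.0) / 0.001890 = 0.539026/0.001890 ≈ 285.2.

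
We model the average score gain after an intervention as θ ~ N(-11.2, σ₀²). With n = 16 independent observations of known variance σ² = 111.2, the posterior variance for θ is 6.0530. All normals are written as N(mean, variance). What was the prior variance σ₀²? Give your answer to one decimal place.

σ₀² = 46.9

For the Normal–Normal model with known σ², precisions add: τ_n = τ₀ + n/σ².
So 1/σ₀² = 1/6.0530 − 16/111.2 = 0.165207 − 0.143885 = 0.021322.
Hence σ₀² = 1/0.021322 ≈ 46.9.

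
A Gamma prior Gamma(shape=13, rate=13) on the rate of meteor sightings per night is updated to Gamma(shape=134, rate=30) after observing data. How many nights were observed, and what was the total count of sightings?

Gamma–Poisson conjugacy: posterior shape = α + Σxᵢ, posterior rate = β + n.
Matching: Σxᵢ = 134 − 13 = 121 and n = 30 − 13 = 17.

n = 17 nights with total 121 sightings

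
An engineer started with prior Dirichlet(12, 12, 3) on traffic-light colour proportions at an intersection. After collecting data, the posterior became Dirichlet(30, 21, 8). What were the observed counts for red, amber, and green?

For a Dirichlet(α) prior with multinomial counts c, the posterior is Dirichlet(α + c) componentwise.
Counts are posterior − prior componentwise: 30−12=18, 21−12=9, 8−3=5.

counts (18, 9, 5)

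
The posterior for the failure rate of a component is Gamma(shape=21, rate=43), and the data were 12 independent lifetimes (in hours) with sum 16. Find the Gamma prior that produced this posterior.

Gamma(shape=9, rate=27)

For an exponential likelihood with a Gamma(α, β) prior on the rate, n observations with total T give posterior Gamma(α+n, β+T).
So α = 21 − 12 = 9 and β = 43 − 16 = 27.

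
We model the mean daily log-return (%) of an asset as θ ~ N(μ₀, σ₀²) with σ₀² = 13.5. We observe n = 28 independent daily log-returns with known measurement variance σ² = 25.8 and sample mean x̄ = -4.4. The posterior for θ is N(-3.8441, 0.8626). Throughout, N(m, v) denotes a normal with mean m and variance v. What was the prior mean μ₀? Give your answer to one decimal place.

μ₀ = 4.3

With known observation variance, the Normal–Normal posterior has precision τ_n = τ₀ + n/σ² and mean μ_n = (τ₀μ₀ + (n/σ²)x̄)/τ_n.
Here τ₀ = 1/13.5 = 0.074074 and τ_data = 28/25.8 = 1.085271, so τ_n = 1.159345.
Rearranging for μ₀: μ₀ = (μ_n·τ_n − τ_data·x̄)/τ₀ = (-3.8441·1.159345 − 1.085271·-4.4) / 0.074074 = 0.318554/0.074074 ≈ 4.3.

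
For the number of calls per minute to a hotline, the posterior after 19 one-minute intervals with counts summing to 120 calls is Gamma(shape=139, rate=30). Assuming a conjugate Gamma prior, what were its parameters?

Gamma(shape=19, rate=11)

A Gamma(α, β) prior (rate parametrization) on a Poisson rate with n observations summing to S gives posterior Gamma(α+S, β+n).
So α = 139 − 120 = 19 and β = 30 − 19 = 11.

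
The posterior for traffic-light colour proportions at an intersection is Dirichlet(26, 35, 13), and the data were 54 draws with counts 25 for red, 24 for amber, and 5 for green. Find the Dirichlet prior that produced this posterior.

For a Dirichlet(α) prior with multinomial counts c, the posterior is Dirichlet(α + c) componentwise.
Subtract each count from the matching posterior parameter: 26−25=1, 35−24=11, 13−5=8.

Dirichlet(1, 11, 8)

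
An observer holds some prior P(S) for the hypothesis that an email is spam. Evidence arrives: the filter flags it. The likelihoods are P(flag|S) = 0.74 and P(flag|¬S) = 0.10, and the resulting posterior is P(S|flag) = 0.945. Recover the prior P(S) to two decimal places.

In odds form, posterior odds = prior odds × likelihood ratio, so prior odds = posterior odds ÷ LR.
Posterior odds = 0.945/(1−0.945) = 17.1818. LR = 0.74/0.10 = 7.4000.
Prior odds = 17.1818/7.4000 = 2.3219, so P(S) = 2.3219/(1+2.3219) ≈ 0.70.

P(S) = 0.70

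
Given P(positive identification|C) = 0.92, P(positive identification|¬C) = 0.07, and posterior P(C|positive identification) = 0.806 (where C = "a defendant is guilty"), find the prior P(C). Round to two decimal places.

P(C) = 0.24

In odds form, posterior odds = prior odds × likelihood ratio, so prior odds = posterior odds ÷ LR.
Posterior odds = 0.806/(1−0.806) = 4.1546. LR = 0.92/0.07 = 13.1429.
Prior odds = 4.1546/13.1429 = 0.3161, so P(C) = 0.3161/(1+0.3161) ≈ 0.24.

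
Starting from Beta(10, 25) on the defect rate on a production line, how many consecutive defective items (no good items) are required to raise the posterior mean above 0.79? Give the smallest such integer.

k = 85

After k defective items and 0 good items the posterior is Beta(10+k, 25), with mean (10+k)/(10+25+k).
Set (10+k)/(35+k) > 0.79 and solve: k > (0.79·35 − 10)/(1 − 0.79) = 84.048.
The smallest integer exceeding 84.048 is 85, and checking k=85: (95)/(120) = 0.7917 > 0.79.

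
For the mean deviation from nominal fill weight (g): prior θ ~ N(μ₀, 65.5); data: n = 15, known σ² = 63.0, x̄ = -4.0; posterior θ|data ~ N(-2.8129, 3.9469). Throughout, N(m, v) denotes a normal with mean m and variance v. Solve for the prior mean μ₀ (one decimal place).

μ₀ = 15.7

The posterior mean is a precision-weighted average: μ_n = (τ₀μ₀ + τ_data·x̄)/(τ₀+τ_data), with τ₀=1/σ₀² and τ_data=n/σ².
Here τ₀ = 1/65.5 = 0.015267 and τ_data = 15/63.0 = 0.238095, so τ_n = 0.253362.
Rearranging for μ₀: μ₀ = (μ_n·τ_n − τ_data·x̄)/τ₀ = (-2.8129·0.253362 − 0.238095·-4.0) / 0.015267 = 0.239698/0.015267 ≈ 15.7.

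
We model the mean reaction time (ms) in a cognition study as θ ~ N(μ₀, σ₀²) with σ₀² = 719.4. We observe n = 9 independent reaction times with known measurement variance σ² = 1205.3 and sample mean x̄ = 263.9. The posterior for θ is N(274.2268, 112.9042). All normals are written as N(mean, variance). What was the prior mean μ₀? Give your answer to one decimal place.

μ₀ = 329.7

The posterior mean is a precision-weighted average: μ_n = (τ₀μ₀ + τ_data·x̄)/(τ₀+τ_data), with τ₀=1/σ₀² and τ_data=n/σ².
Here τ₀ = 1/719.4 = 0.001390 and τ_data = 9/1205.3 = 0.007467, so τ_n = 0.008857.
Rearranging for μ₀: μ₀ = (μ_n·τ_n − τ_data·x̄)/τ₀ = (274.2268·0.008857 − 0.007467·263.9) / 0.001390 = 0.458285/0.001390 ≈ 329.7.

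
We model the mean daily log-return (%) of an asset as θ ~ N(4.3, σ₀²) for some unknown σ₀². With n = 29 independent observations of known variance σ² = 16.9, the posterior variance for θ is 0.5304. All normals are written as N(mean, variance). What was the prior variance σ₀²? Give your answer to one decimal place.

σ₀² = 5.9

For the Normal–Normal model with known σ², precisions add: τ_n = τ₀ + n/σ².
So 1/σ₀² = 1/0.5304 − 29/16.9 = 1.885370 − 1.715976 = 0.169394.
Hence σ₀² = 1/0.169394 ≈ 5.9.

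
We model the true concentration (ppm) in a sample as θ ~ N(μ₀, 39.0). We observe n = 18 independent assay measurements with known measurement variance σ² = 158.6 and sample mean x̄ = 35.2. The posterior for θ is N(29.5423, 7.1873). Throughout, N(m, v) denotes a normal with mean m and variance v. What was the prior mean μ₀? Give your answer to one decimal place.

μ₀ = 4.5

The posterior mean is a precision-weighted average: μ_n = (τ₀μ₀ + τ_data·x̄)/(τ₀+τ_data), with τ₀=1/σ₀² and τ_data=n/σ².
Here τ₀ = 1/39.0 = 0.025641 and τ_data = 18/158.6 = 0.113493, so τ_n = 0.139134.
Rearranging for μ₀: μ₀ = (μ_n·τ_n − τ_data·x̄)/τ₀ = (29.5423·0.139134 − 0.113493·35.2) / 0.025641 = 0.115385/0.025641 ≈ 4.5.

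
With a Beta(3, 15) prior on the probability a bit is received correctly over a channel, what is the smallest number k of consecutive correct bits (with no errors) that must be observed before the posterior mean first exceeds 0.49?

k = 12

After k correct bits and 0 errors the posterior is Beta(3+k, 15), with mean (3+k)/(3+15+k).
Set (3+k)/(18+k) > 0.49 and solve: k > (0.49·18 − 3)/(1 − 0.49) = 11.412.
The smallest integer exceeding 11.412 is 12, and checking k=12: (15)/(30) = 0.5000 > 0.49.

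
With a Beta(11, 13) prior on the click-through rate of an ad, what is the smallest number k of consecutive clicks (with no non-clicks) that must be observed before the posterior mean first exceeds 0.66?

After k clicks and 0 non-clicks the posterior is Beta(11+k, 13), with mean (11+k)/(11+13+k).
Set (11+k)/(24+k) > 0.66 and solve: k > (0.66·24 − 11)/(1 − 0.66) = 14.235.
The smallest integer exceeding 14.235 is 15, and checking k=15: (26)/(39) = 0.6667 > 0.66.

k = 15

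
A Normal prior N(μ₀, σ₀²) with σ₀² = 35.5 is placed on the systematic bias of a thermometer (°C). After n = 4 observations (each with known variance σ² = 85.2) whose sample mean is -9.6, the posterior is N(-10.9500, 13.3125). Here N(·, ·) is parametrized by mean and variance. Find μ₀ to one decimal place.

μ₀ = -13.2

The posterior mean is a precision-weighted average: μ_n = (τ₀μ₀ + τ_data·x̄)/(τ₀+τ_data), with τ₀=1/σ₀² and τ_data=n/σ².
Here τ₀ = 1/35.5 = 0.028169 and τ_data = 4/85.2 = 0.046948, so τ_n = 0.075117.
Rearranging for μ₀: μ₀ = (μ_n·τ_n − τ_data·x̄)/τ₀ = (-10.9500·0.075117 − 0.046948·-9.6) / 0.028169 = -0.371830/0.028169 ≈ -13.2.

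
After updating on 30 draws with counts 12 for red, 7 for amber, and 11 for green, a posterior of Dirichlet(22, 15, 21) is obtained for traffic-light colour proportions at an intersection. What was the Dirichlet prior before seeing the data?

For a Dirichlet(α) prior with multinomial counts c, the posterior is Dirichlet(α + c) componentwise.
Subtract each count from the matching posterior parameter: 22−12=10, 15−7=8, 21−11=10.

Dirichlet(10, 8, 10)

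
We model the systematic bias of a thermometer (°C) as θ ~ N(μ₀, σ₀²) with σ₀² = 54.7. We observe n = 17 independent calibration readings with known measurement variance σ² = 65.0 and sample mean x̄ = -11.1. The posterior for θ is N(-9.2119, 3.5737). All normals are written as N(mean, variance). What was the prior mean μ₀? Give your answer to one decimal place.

μ₀ = 17.8

With known observation variance, the Normal–Normal posterior has precision τ_n = τ₀ + n/σ² and mean μ_n = (τ₀μ₀ + (n/σ²)x̄)/τ_n.
Here τ₀ = 1/54.7 = 0.018282 and τ_data = 17/65.0 = 0.261538, so τ_n = 0.279820.
Rearranging for μ₀: μ₀ = (μ_n·τ_n − τ_data·x̄)/τ₀ = (-9.2119·0.279820 − 0.261538·-11.1) / 0.018282 = 0.325398/0.018282 ≈ 17.8.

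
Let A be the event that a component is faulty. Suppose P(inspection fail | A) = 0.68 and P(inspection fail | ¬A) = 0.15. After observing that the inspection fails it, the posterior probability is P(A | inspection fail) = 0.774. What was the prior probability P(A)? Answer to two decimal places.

Bayes' rule in odds form gives O(A|E) = O(A)·[P(E|A)/P(E|¬A)], hence O(A) = O(A|E)/LR.
Posterior odds = 0.774/(1−0.774) = 3.4248. LR = 0.68/0.15 = 4.5333.
Prior odds = 3.4248/4.5333 = 0.7555, so P(A) = 0.7555/(1+0.7555) ≈ 0.43.

P(A) = 0.43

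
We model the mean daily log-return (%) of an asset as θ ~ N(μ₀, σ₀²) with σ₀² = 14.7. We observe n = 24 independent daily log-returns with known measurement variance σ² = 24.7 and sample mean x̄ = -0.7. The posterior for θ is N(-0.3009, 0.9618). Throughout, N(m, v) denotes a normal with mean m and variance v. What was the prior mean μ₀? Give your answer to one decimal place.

μ₀ = 5.4

With known observation variance, the Normal–Normal posterior has precision τ_n = τ₀ + n/σ² and mean μ_n = (τ₀μ₀ + (n/σ²)x̄)/τ_n.
Here τ₀ = 1/14.7 = 0.068027 and τ_data = 24/24.7 = 0.971660, so τ_n = 1.039687.
Rearranging for μ₀: μ₀ = (μ_n·τ_n − τ_data·x̄)/τ₀ = (-0.3009·1.039687 − 0.971660·-0.7) / 0.068027 = 0.367320/0.068027 ≈ 5.4.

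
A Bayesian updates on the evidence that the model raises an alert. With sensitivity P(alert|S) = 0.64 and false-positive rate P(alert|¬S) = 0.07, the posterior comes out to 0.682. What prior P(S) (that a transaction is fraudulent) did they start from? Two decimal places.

In odds form, posterior odds = prior odds × likelihood ratio, so prior odds = posterior odds ÷ LR.
Posterior odds = 0.682/(1−0.682) = 2.1447. LR = 0.64/0.07 = 9.1429.
Prior odds = 2.1447/9.1429 = 0.2346, so P(S) = 0.2346/(1+0.2346) ≈ 0.19.

P(S) = 0.19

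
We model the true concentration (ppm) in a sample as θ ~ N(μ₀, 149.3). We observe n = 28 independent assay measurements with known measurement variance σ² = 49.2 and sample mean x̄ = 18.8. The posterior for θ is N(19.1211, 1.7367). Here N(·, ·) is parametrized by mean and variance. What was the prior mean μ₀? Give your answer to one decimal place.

μ₀ = 46.4

The posterior mean is a precision-weighted average: μ_n = (τ₀μ₀ + τ_data·x̄)/(τ₀+τ_data), with τ₀=1/σ₀² and τ_data=n/σ².
Here τ₀ = 1/149.3 = 0.006698 and τ_data = 28/49.2 = 0.569106, so τ_n = 0.575804.
Rearranging for μ₀: μ₀ = (μ_n·τ_n − τ_data·x̄)/τ₀ = (19.1211·0.575804 − 0.569106·18.8) / 0.006698 = 0.310813/0.006698 ≈ 46.4.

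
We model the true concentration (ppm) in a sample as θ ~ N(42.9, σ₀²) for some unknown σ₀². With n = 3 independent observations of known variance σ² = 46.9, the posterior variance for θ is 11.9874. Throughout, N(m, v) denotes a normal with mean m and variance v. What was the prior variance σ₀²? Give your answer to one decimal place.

For the Normal–Normal model with known σ², precisions add: τ_n = τ₀ + n/σ².
So 1/σ₀² = 1/11.9874 − 3/46.9 = 0.083421 − 0.063966 = 0.019455.
Hence σ₀² = 1/0.019455 ≈ 51.4.

σ₀² = 51.4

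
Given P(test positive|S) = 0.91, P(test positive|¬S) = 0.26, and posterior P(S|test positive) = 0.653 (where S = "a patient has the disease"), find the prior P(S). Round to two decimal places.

In odds form, posterior odds = prior odds × likelihood ratio, so prior odds = posterior odds ÷ LR.
Posterior odds = 0.653/(1−0.653) = 1.8818. LR = 0.91/0.26 = 3.5000.
Prior odds = 1.8818/3.5000 = 0.5377, so P(S) = 0.5377/(1+0.5377) ≈ 0.35.

P(S) = 0.35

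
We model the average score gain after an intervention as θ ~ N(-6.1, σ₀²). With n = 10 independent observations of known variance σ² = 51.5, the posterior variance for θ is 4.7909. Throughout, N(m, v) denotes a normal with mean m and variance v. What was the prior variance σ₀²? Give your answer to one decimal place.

σ₀² = 68.7

For the Normal–Normal model with known σ², precisions add: τ_n = τ₀ + n/σ².
So 1/σ₀² = 1/4.7909 − 10/51.5 = 0.208729 − 0.194175 = 0.014554.
Hence σ₀² = 1/0.014554 ≈ 68.7.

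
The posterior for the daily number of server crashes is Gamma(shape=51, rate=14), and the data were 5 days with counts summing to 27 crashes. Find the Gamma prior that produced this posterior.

Gamma–Poisson conjugacy: posterior shape = α + Σxᵢ, posterior rate = β + n.
So α = 51 − 27 = 24 and β = 14 − 5 = 9.

Gamma(shape=24, rate=9)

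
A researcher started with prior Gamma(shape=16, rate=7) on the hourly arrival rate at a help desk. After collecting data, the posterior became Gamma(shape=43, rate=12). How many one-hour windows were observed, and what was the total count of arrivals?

n = 5 one-hour windows with total 27 arrivals

A Gamma(α, β) prior (rate parametrization) on a Poisson rate with n observations summing to S gives posterior Gamma(α+S, β+n).
Matching: Σxᵢ = 43 − 16 = 27 and n = 12 − 7 = 5.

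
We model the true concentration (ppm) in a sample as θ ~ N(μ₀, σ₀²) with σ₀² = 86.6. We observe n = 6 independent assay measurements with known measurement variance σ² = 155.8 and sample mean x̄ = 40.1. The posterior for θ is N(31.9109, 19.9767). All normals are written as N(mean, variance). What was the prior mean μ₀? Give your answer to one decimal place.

μ₀ = 4.6

With known observation variance, the Normal–Normal posterior has precision τ_n = τ₀ + n/σ² and mean μ_n = (τ₀μ₀ + (n/σ²)x̄)/τ_n.
Here τ₀ = 1/86.6 = 0.011547 and τ_data = 6/155.8 = 0.038511, so τ_n = 0.050058.
Rearranging for μ₀: μ₀ = (μ_n·τ_n − τ_data·x̄)/τ₀ = (31.9109·0.050058 − 0.038511·40.1) / 0.011547 = 0.053105/0.011547 ≈ 4.6.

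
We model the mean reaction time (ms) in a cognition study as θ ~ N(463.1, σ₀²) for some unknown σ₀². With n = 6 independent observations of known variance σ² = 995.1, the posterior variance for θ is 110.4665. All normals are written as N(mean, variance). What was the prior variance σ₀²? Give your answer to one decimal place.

σ₀² = 330.8

Posterior precision equals prior precision plus data precision: 1/σ_n² = 1/σ₀² + n/σ².
So 1/σ₀² = 1/110.4665 − 6/995.1 = 0.009053 − 0.006030 = 0.003023.
Hence σ₀² = 1/0.003023 ≈ 330.8.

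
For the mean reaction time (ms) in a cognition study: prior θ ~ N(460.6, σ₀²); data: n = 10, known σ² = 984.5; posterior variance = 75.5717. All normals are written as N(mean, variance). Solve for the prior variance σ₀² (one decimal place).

σ₀² = 325.2

For the Normal–Normal model with known σ², precisions add: τ_n = τ₀ + n/σ².
So 1/σ₀² = 1/75.5717 − 10/984.5 = 0.013232 − 0.010157 = 0.003075.
Hence σ₀² = 1/0.003075 ≈ 325.2.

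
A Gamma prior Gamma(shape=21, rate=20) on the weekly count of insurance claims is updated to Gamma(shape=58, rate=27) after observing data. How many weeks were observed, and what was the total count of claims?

n = 7 weeks with total 37 claims

Gamma–Poisson conjugacy: posterior shape = α + Σxᵢ, posterior rate = β + n.
Matching: Σxᵢ = 58 − 21 = 37 and n = 27 − 20 = 7.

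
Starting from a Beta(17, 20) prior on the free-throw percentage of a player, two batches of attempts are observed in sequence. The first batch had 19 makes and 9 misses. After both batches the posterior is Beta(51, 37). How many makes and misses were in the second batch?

Because Beta–binomial updating is additive in the counts, the combined data contributed (α_post−α_prior, β_post−β_prior) successes and failures.
Total across both batches: 51−17=34 makes, 37−20=17 misses.
Subtract the first batch: 34−19=15 makes and 17−9=8 misses.

15 makes and 8 misses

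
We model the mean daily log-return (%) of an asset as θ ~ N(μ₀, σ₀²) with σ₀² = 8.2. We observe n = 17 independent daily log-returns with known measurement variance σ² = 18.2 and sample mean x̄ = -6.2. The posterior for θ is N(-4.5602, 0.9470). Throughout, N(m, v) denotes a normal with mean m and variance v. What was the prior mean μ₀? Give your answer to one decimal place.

μ₀ = 8.0

The posterior mean is a precision-weighted average: μ_n = (τ₀μ₀ + τ_data·x̄)/(τ₀+τ_data), with τ₀=1/σ₀² and τ_data=n/σ².
Here τ₀ = 1/8.2 = 0.121951 and τ_data = 17/18.2 = 0.934066, so τ_n = 1.056017.
Rearranging for μ₀: μ₀ = (μ_n·τ_n − τ_data·x̄)/τ₀ = (-4.5602·1.056017 − 0.934066·-6.2) / 0.121951 = 0.975560/0.121951 ≈ 8.0.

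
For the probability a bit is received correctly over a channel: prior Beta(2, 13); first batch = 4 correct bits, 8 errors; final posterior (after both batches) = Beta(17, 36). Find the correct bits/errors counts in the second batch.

Because Beta–binomial updating is additive in the counts, the combined data contributed (α_post−α_prior, β_post−β_prior) successes and failures.
Total across both batches: 17−2=15 correct bits, 36−13=23 errors.
Subtract the first batch: 15−4=11 correct bits and 23−8=15 errors.

11 correct bits and 15 errors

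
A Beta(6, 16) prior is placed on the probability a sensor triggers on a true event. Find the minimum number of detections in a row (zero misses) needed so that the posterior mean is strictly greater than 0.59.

k = 18

After k detections and 0 misses the posterior is Beta(6+k, 16), with mean (6+k)/(6+16+k).
Set (6+k)/(22+k) > 0.59 and solve: k > (0.59·22 − 6)/(1 − 0.59) = 17.024.
The smallest integer exceeding 17.024 is 18.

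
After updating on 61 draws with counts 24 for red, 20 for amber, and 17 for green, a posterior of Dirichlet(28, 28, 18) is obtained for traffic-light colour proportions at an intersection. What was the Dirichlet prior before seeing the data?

Dirichlet(4, 8, 1)

For a Dirichlet(α) prior with multinomial counts c, the posterior is Dirichlet(α + c) componentwise.
Subtract each count from the matching posterior parameter: 28−24=4, 28−20=8, 18−17=1.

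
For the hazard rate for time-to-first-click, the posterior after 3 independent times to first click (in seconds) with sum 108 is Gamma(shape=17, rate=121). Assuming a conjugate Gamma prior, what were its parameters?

For an exponential likelihood with a Gamma(α, β) prior on the rate, n observations with total T give posterior Gamma(α+n, β+T).
So α = 17 − 3 = 14 and β = 121 − 108 = 13.

Gamma(shape=14, rate=13)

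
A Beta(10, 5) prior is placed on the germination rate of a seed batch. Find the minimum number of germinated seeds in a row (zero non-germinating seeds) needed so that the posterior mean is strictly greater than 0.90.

After k germinated seeds and 0 non-germinating seeds the posterior is Beta(10+k, 5), with mean (10+k)/(10+5+k).
Set (10+k)/(15+k) > 0.90 and solve: k > (0.90·15 − 10)/(1 − 0.90) = 35.000.
The smallest integer exceeding 35.000 is 36.

k = 36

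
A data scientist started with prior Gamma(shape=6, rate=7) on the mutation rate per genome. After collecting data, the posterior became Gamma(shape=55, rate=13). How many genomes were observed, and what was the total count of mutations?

n = 6 genomes with total 49 mutations

Gamma–Poisson conjugacy: posterior shape = α + Σxᵢ, posterior rate = β + n.
Matching: Σxᵢ = 55 − 6 = 49 and n = 13 − 7 = 6.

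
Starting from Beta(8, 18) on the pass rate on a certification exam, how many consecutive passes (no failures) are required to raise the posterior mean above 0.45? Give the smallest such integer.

After k passes and 0 failures the posterior is Beta(8+k, 18), with mean (8+k)/(8+18+k).
Set (8+k)/(26+k) > 0.45 and solve: k > (0.45·26 − 8)/(1 − 0.45) = 6.727.
The smallest integer exceeding 6.727 is 7, and checking k=7: (15)/(33) = 0.4545 > 0.45.

k = 7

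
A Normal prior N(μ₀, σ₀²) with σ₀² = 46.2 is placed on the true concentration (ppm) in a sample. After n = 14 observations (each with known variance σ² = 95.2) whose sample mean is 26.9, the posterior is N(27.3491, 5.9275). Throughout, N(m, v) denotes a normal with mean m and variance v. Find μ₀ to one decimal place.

μ₀ = 30.4

With known observation variance, the Normal–Normal posterior has precision τ_n = τ₀ + n/σ² and mean μ_n = (τ₀μ₀ + (n/σ²)x̄)/τ_n.
Here τ₀ = 1/46.2 = 0.021645 and τ_data = 14/95.2 = 0.147059, so τ_n = 0.168704.
Rearranging for μ₀: μ₀ = (μ_n·τ_n − τ_data·x̄)/τ₀ = (27.3491·0.168704 − 0.147059·26.9) / 0.021645 = 0.658015/0.021645 ≈ 30.4.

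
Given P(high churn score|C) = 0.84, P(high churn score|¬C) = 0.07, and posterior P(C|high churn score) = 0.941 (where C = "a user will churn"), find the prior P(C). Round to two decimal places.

P(C) = 0.57

In odds form, posterior odds = prior odds × likelihood ratio, so prior odds = posterior odds ÷ LR.
Posterior odds = 0.941/(1−0.941) = 15.9492. LR = 0.84/0.07 = 12.0000.
Prior odds = 15.9492/12.0000 = 1.3291, so P(C) = 1.3291/(1+1.3291) ≈ 0.57.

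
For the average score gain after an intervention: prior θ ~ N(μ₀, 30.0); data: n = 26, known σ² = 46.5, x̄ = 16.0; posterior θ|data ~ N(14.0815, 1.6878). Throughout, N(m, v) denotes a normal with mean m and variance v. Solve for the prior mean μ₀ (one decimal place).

μ₀ = -18.1

With known observation variance, the Normal–Normal posterior has precision τ_n = τ₀ + n/σ² and mean μ_n = (τ₀μ₀ + (n/σ²)x̄)/τ_n.
Here τ₀ = 1/30.0 = 0.033333 and τ_data = 26/46.5 = 0.559140, so τ_n = 0.592473.
Rearranging for μ₀: μ₀ = (μ_n·τ_n − τ_data·x̄)/τ₀ = (14.0815·0.592473 − 0.559140·16.0) / 0.033333 = -0.603331/0.033333 ≈ -18.1.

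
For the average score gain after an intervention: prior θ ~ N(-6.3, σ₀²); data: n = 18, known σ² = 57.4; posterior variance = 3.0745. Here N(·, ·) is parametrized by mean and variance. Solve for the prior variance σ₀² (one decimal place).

σ₀² = 85.7

Posterior precision equals prior precision plus data precision: 1/σ_n² = 1/σ₀² + n/σ².
So 1/σ₀² = 1/3.0745 − 18/57.4 = 0.325256 − 0.313589 = 0.011667.
Hence σ₀² = 1/0.011667 ≈ 85.7.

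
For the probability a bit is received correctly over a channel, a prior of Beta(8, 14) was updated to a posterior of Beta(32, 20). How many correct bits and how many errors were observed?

Beta is conjugate to the binomial likelihood: posterior = Beta(a+s, b+f).
Match parameters: s=32−8=24, f=20−14=6.

24 correct bits and 6 errors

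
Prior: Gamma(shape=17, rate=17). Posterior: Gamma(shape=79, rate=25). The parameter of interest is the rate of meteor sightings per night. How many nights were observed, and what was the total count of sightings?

n = 8 nights with total 62 sightings

A Gamma(α, β) prior (rate parametrization) on a Poisson rate with n observations summing to S gives posterior Gamma(α+S, β+n).
Matching: Σxᵢ = 79 − 17 = 62 and n = 25 − 17 = 8.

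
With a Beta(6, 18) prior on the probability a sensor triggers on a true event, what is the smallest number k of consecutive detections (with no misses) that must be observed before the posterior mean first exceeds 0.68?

After k detections and 0 misses the posterior is Beta(6+k, 18), with mean (6+k)/(6+18+k).
Set (6+k)/(24+k) > 0.68 and solve: k > (0.68·24 − 6)/(1 − 0.68) = 32.250.
The smallest integer exceeding 32.250 is 33, and checking k=33: (39)/(57) = 0.6842 > 0.68.

k = 33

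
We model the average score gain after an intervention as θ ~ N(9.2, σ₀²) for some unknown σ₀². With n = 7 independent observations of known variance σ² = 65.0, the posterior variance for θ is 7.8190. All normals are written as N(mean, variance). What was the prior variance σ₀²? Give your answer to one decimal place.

σ₀² = 49.5

For the Normal–Normal model with known σ², precisions add: τ_n = τ₀ + n/σ².
So 1/σ₀² = 1/7.8190 − 7/65.0 = 0.127894 − 0.107692 = 0.020202.
Hence σ₀² = 1/0.020202 ≈ 49.5.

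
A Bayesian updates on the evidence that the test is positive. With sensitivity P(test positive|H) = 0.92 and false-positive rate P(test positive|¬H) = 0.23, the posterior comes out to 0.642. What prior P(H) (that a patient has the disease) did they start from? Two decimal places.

P(H) = 0.31

In odds form, posterior odds = prior odds × likelihood ratio, so prior odds = posterior odds ÷ LR.
Posterior odds = 0.642/(1−0.642) = 1.7933. LR = 0.92/0.23 = 4.0000.
Prior odds = 1.7933/4.0000 = 0.4483, so P(H) = 0.4483/(1+0.4483) ≈ 0.31.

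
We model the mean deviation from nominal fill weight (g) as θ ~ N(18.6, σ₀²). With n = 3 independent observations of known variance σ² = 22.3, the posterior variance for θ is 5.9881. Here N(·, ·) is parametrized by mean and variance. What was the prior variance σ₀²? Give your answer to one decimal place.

σ₀² = 30.8

Posterior precision equals prior precision plus data precision: 1/σ_n² = 1/σ₀² + n/σ².
So 1/σ₀² = 1/5.9881 − 3/22.3 = 0.166998 − 0.134529 = 0.032469.
Hence σ₀² = 1/0.032469 ≈ 30.8.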